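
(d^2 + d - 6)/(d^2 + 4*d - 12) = (d + 3)/(d + 6)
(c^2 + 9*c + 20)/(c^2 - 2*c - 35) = (c + 4)/(c - 7)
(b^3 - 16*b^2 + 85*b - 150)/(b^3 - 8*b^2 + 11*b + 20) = (b^2 - 11*b + 30)/(b^2 - 3*b - 4)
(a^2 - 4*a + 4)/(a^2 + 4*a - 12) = (a - 2)/(a + 6)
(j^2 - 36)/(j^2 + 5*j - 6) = (j - 6)/(j - 1)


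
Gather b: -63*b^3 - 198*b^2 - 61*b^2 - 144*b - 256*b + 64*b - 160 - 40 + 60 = -63*b^3 - 259*b^2 - 336*b - 140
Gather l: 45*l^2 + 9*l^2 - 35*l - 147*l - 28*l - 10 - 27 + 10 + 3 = 54*l^2 - 210*l - 24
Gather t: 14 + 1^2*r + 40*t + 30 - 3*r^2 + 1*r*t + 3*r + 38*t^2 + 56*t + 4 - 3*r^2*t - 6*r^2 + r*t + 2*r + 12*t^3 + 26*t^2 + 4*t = -9*r^2 + 6*r + 12*t^3 + 64*t^2 + t*(-3*r^2 + 2*r + 100) + 48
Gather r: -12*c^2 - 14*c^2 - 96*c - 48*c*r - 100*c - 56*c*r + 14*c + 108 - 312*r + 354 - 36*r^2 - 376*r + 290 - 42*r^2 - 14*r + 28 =-26*c^2 - 182*c - 78*r^2 + r*(-104*c - 702) + 780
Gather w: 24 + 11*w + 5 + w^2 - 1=w^2 + 11*w + 28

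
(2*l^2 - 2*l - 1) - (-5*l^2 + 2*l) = 7*l^2 - 4*l - 1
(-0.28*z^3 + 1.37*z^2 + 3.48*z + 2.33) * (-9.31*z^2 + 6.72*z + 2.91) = 2.6068*z^5 - 14.6363*z^4 - 24.0072*z^3 + 5.68*z^2 + 25.7844*z + 6.7803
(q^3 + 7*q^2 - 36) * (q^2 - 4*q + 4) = q^5 + 3*q^4 - 24*q^3 - 8*q^2 + 144*q - 144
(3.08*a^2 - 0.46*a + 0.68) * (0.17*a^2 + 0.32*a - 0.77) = 0.5236*a^4 + 0.9074*a^3 - 2.4032*a^2 + 0.5718*a - 0.5236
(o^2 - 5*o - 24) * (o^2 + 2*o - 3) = o^4 - 3*o^3 - 37*o^2 - 33*o + 72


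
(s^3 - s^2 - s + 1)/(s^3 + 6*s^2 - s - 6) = (s - 1)/(s + 6)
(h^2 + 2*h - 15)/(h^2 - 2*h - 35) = (h - 3)/(h - 7)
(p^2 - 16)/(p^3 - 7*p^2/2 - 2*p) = 2*(p + 4)/(p*(2*p + 1))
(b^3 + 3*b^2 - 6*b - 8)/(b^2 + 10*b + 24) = (b^2 - b - 2)/(b + 6)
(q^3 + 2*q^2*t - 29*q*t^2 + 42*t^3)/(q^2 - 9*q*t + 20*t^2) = (q^3 + 2*q^2*t - 29*q*t^2 + 42*t^3)/(q^2 - 9*q*t + 20*t^2)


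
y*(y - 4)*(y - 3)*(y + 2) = y^4 - 5*y^3 - 2*y^2 + 24*y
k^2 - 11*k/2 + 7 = (k - 7/2)*(k - 2)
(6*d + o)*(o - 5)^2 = 6*d*o^2 - 60*d*o + 150*d + o^3 - 10*o^2 + 25*o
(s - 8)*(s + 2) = s^2 - 6*s - 16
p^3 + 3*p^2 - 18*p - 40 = (p - 4)*(p + 2)*(p + 5)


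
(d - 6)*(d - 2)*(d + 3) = d^3 - 5*d^2 - 12*d + 36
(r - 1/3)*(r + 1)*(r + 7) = r^3 + 23*r^2/3 + 13*r/3 - 7/3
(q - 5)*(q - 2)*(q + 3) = q^3 - 4*q^2 - 11*q + 30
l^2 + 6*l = l*(l + 6)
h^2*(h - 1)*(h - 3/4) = h^4 - 7*h^3/4 + 3*h^2/4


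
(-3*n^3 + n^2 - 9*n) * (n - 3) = -3*n^4 + 10*n^3 - 12*n^2 + 27*n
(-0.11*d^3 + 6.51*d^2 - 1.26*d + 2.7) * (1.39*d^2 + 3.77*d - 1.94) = -0.1529*d^5 + 8.6342*d^4 + 23.0047*d^3 - 13.6266*d^2 + 12.6234*d - 5.238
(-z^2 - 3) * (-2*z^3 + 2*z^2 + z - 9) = 2*z^5 - 2*z^4 + 5*z^3 + 3*z^2 - 3*z + 27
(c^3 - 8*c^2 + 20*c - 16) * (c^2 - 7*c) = c^5 - 15*c^4 + 76*c^3 - 156*c^2 + 112*c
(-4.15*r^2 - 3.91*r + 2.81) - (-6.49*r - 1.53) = -4.15*r^2 + 2.58*r + 4.34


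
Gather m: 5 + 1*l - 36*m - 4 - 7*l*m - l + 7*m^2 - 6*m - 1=7*m^2 + m*(-7*l - 42)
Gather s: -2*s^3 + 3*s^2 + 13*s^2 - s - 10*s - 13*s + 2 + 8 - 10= -2*s^3 + 16*s^2 - 24*s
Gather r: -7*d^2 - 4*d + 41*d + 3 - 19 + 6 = -7*d^2 + 37*d - 10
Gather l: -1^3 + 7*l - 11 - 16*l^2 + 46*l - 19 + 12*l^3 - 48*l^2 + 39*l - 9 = 12*l^3 - 64*l^2 + 92*l - 40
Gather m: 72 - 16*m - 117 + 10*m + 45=-6*m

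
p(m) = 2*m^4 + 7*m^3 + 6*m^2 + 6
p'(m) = 8*m^3 + 21*m^2 + 12*m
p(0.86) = 15.98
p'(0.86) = 30.94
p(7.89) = 11568.34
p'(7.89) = 5331.33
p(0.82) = 14.80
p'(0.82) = 28.37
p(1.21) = 31.47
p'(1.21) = 59.44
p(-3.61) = 94.54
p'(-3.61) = -146.01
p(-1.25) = 6.59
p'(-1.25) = 2.19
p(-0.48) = 6.71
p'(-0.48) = -1.81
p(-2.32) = 8.82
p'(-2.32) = -14.71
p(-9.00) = 8511.00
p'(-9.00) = -4239.00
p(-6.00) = 1302.00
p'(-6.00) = -1044.00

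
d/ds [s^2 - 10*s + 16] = 2*s - 10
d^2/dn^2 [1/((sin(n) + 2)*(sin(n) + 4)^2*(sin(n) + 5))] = (-16*sin(n)^6 - 217*sin(n)^5 - 997*sin(n)^4 - 1440*sin(n)^3 + 1552*sin(n)^2 + 5440*sin(n) + 2968)/((sin(n) + 2)^3*(sin(n) + 4)^4*(sin(n) + 5)^3)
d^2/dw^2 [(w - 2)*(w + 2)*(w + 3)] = 6*w + 6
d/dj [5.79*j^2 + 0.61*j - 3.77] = 11.58*j + 0.61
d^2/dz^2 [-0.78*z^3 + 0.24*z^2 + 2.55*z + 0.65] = 0.48 - 4.68*z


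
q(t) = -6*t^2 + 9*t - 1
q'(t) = 9 - 12*t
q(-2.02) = -43.66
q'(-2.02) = 33.24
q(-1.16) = -19.51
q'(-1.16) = 22.92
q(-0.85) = -12.98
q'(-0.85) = 19.20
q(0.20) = 0.56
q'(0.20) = 6.60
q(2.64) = -19.06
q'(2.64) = -22.68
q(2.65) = -19.28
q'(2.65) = -22.80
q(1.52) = -1.18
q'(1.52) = -9.24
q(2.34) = -12.79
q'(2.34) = -19.08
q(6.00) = -163.00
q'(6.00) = -63.00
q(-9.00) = -568.00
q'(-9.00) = 117.00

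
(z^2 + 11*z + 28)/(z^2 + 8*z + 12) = (z^2 + 11*z + 28)/(z^2 + 8*z + 12)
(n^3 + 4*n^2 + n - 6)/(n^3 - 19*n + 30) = (n^3 + 4*n^2 + n - 6)/(n^3 - 19*n + 30)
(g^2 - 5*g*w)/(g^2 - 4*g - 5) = g*(-g + 5*w)/(-g^2 + 4*g + 5)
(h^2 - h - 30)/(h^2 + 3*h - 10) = (h - 6)/(h - 2)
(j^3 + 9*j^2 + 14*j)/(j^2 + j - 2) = j*(j + 7)/(j - 1)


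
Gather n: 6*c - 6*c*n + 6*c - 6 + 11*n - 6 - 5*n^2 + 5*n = 12*c - 5*n^2 + n*(16 - 6*c) - 12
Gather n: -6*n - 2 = -6*n - 2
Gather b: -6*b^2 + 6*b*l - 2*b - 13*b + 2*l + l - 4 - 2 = -6*b^2 + b*(6*l - 15) + 3*l - 6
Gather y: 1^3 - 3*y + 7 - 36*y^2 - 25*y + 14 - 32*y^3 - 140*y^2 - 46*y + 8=-32*y^3 - 176*y^2 - 74*y + 30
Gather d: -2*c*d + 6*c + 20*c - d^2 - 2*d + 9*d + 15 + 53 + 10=26*c - d^2 + d*(7 - 2*c) + 78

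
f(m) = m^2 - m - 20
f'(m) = 2*m - 1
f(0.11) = -20.10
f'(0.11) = -0.78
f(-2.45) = -11.55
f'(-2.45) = -5.90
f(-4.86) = 8.48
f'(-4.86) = -10.72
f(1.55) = -19.15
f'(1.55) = 2.10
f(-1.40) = -16.64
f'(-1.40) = -3.80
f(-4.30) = 2.79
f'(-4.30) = -9.60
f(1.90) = -18.29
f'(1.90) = 2.80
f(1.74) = -18.71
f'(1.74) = 2.48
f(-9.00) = 70.00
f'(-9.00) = -19.00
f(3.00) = -14.00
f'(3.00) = 5.00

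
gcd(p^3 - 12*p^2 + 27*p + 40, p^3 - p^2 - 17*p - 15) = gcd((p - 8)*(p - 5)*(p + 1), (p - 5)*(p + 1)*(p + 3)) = p^2 - 4*p - 5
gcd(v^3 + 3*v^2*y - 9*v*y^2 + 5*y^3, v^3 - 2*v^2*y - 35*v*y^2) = v + 5*y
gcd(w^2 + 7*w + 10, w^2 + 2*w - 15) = w + 5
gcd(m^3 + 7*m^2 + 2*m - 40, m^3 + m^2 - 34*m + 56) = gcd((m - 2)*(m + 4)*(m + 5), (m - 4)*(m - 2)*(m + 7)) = m - 2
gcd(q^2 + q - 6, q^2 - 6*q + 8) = q - 2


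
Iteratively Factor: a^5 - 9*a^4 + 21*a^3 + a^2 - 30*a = (a - 5)*(a^4 - 4*a^3 + a^2 + 6*a) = (a - 5)*(a + 1)*(a^3 - 5*a^2 + 6*a) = (a - 5)*(a - 2)*(a + 1)*(a^2 - 3*a) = a*(a - 5)*(a - 2)*(a + 1)*(a - 3)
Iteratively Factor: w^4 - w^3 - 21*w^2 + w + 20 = (w - 1)*(w^3 - 21*w - 20) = (w - 1)*(w + 1)*(w^2 - w - 20) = (w - 5)*(w - 1)*(w + 1)*(w + 4)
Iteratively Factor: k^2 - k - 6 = (k - 3)*(k + 2)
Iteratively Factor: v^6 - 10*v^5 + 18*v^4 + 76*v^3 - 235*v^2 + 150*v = (v - 5)*(v^5 - 5*v^4 - 7*v^3 + 41*v^2 - 30*v) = (v - 5)*(v - 2)*(v^4 - 3*v^3 - 13*v^2 + 15*v) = (v - 5)^2*(v - 2)*(v^3 + 2*v^2 - 3*v) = v*(v - 5)^2*(v - 2)*(v^2 + 2*v - 3) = v*(v - 5)^2*(v - 2)*(v - 1)*(v + 3)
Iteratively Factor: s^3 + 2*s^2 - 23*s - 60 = (s + 3)*(s^2 - s - 20) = (s + 3)*(s + 4)*(s - 5)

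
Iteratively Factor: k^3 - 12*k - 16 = (k + 2)*(k^2 - 2*k - 8) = (k - 4)*(k + 2)*(k + 2)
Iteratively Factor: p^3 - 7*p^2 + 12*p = (p)*(p^2 - 7*p + 12) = p*(p - 3)*(p - 4)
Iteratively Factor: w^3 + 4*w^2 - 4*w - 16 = (w + 2)*(w^2 + 2*w - 8) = (w + 2)*(w + 4)*(w - 2)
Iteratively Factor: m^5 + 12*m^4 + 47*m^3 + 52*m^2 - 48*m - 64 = (m - 1)*(m^4 + 13*m^3 + 60*m^2 + 112*m + 64) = (m - 1)*(m + 4)*(m^3 + 9*m^2 + 24*m + 16) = (m - 1)*(m + 4)^2*(m^2 + 5*m + 4) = (m - 1)*(m + 1)*(m + 4)^2*(m + 4)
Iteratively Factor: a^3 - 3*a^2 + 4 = (a + 1)*(a^2 - 4*a + 4) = (a - 2)*(a + 1)*(a - 2)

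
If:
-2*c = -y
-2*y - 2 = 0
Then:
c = -1/2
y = -1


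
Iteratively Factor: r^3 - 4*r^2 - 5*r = (r - 5)*(r^2 + r) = r*(r - 5)*(r + 1)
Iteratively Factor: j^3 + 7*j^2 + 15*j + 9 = (j + 3)*(j^2 + 4*j + 3) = (j + 3)^2*(j + 1)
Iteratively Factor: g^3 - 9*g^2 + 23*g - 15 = (g - 5)*(g^2 - 4*g + 3) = (g - 5)*(g - 1)*(g - 3)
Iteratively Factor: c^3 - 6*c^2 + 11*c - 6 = (c - 2)*(c^2 - 4*c + 3) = (c - 2)*(c - 1)*(c - 3)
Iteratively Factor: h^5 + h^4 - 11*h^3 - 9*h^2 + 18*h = (h + 3)*(h^4 - 2*h^3 - 5*h^2 + 6*h) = (h - 3)*(h + 3)*(h^3 + h^2 - 2*h) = (h - 3)*(h - 1)*(h + 3)*(h^2 + 2*h) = h*(h - 3)*(h - 1)*(h + 3)*(h + 2)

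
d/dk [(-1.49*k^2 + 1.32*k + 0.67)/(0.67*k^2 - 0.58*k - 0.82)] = (-0.0202*k^2 + 1.5458*k - 0.6938)/(0.4489*k^4 - 0.7772*k^3 - 0.7624*k^2 + 0.9512*k + 0.6724)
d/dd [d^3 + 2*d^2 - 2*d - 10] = 3*d^2 + 4*d - 2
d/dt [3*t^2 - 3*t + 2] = 6*t - 3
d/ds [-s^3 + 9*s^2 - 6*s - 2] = -3*s^2 + 18*s - 6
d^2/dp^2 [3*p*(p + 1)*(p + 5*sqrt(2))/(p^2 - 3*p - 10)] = 12*(11*p^3 + 10*sqrt(2)*p^3 + 60*p^2 + 75*sqrt(2)*p^2 + 75*sqrt(2)*p + 150*p + 50 + 175*sqrt(2))/(p^6 - 9*p^5 - 3*p^4 + 153*p^3 + 30*p^2 - 900*p - 1000)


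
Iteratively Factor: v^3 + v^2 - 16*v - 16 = (v + 1)*(v^2 - 16) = (v + 1)*(v + 4)*(v - 4)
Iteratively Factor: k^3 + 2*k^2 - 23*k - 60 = (k - 5)*(k^2 + 7*k + 12) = (k - 5)*(k + 3)*(k + 4)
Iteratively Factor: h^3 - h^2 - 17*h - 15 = (h + 1)*(h^2 - 2*h - 15) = (h - 5)*(h + 1)*(h + 3)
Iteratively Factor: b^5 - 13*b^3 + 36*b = (b + 2)*(b^4 - 2*b^3 - 9*b^2 + 18*b) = (b - 3)*(b + 2)*(b^3 + b^2 - 6*b) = b*(b - 3)*(b + 2)*(b^2 + b - 6) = b*(b - 3)*(b - 2)*(b + 2)*(b + 3)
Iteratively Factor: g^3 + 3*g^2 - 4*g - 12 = (g + 3)*(g^2 - 4) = (g - 2)*(g + 3)*(g + 2)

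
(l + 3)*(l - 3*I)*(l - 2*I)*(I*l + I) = I*l^4 + 5*l^3 + 4*I*l^3 + 20*l^2 - 3*I*l^2 + 15*l - 24*I*l - 18*I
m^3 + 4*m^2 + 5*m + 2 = (m + 1)^2*(m + 2)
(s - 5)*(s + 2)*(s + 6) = s^3 + 3*s^2 - 28*s - 60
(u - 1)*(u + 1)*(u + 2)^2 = u^4 + 4*u^3 + 3*u^2 - 4*u - 4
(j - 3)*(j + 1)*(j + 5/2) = j^3 + j^2/2 - 8*j - 15/2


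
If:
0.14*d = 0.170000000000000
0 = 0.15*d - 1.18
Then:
No Solution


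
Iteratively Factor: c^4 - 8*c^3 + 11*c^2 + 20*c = (c - 5)*(c^3 - 3*c^2 - 4*c) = (c - 5)*(c - 4)*(c^2 + c) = c*(c - 5)*(c - 4)*(c + 1)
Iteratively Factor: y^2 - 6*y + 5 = (y - 5)*(y - 1)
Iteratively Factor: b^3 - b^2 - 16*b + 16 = (b + 4)*(b^2 - 5*b + 4) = (b - 4)*(b + 4)*(b - 1)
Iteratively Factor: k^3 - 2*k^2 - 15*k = (k)*(k^2 - 2*k - 15) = k*(k + 3)*(k - 5)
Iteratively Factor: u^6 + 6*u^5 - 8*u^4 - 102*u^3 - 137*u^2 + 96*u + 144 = (u + 3)*(u^5 + 3*u^4 - 17*u^3 - 51*u^2 + 16*u + 48) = (u + 3)*(u + 4)*(u^4 - u^3 - 13*u^2 + u + 12) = (u + 3)^2*(u + 4)*(u^3 - 4*u^2 - u + 4) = (u - 1)*(u + 3)^2*(u + 4)*(u^2 - 3*u - 4) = (u - 1)*(u + 1)*(u + 3)^2*(u + 4)*(u - 4)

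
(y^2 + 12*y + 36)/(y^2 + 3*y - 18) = (y + 6)/(y - 3)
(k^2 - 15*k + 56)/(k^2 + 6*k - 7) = (k^2 - 15*k + 56)/(k^2 + 6*k - 7)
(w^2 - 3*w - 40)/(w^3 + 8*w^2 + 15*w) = (w - 8)/(w*(w + 3))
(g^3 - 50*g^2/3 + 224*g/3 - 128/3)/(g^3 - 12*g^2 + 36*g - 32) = (3*g^2 - 26*g + 16)/(3*(g^2 - 4*g + 4))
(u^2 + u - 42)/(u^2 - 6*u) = (u + 7)/u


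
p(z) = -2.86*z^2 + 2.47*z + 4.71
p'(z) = 2.47 - 5.72*z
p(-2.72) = -23.17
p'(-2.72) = 18.03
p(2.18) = -3.50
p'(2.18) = -10.00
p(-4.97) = -78.21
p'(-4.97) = 30.90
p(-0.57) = 2.37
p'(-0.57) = 5.73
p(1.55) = 1.67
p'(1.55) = -6.40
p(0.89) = 4.64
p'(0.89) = -2.62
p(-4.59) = -66.88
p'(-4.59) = 28.72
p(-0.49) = 2.81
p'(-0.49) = 5.27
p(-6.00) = -113.07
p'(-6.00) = 36.79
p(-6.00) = -113.07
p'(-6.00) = 36.79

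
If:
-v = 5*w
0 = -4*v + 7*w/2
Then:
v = 0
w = 0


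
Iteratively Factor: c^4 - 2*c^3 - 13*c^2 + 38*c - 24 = (c - 2)*(c^3 - 13*c + 12) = (c - 2)*(c + 4)*(c^2 - 4*c + 3) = (c - 3)*(c - 2)*(c + 4)*(c - 1)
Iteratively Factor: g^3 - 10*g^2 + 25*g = (g - 5)*(g^2 - 5*g) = g*(g - 5)*(g - 5)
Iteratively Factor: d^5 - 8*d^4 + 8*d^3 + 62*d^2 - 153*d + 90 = (d - 5)*(d^4 - 3*d^3 - 7*d^2 + 27*d - 18) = (d - 5)*(d + 3)*(d^3 - 6*d^2 + 11*d - 6) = (d - 5)*(d - 3)*(d + 3)*(d^2 - 3*d + 2) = (d - 5)*(d - 3)*(d - 1)*(d + 3)*(d - 2)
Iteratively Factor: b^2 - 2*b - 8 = (b + 2)*(b - 4)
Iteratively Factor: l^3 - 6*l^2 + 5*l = (l - 1)*(l^2 - 5*l) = l*(l - 1)*(l - 5)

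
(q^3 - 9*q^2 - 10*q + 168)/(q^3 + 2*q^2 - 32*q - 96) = (q - 7)/(q + 4)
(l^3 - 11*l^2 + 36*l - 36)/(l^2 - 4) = (l^2 - 9*l + 18)/(l + 2)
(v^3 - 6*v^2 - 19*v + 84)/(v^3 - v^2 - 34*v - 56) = (v - 3)/(v + 2)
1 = 1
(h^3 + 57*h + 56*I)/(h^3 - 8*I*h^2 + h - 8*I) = (h + 7*I)/(h - I)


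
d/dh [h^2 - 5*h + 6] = 2*h - 5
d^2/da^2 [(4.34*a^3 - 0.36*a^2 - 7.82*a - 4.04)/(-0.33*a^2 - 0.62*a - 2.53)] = (-4.44089209850063e-16*a^5 - 1.77635683940025e-15*a^4 + 5.466224*a^3 - 40.009992*a^2 - 200.89344*a - 23.564296)/(0.035937*a^6 + 0.202554*a^5 + 1.207107*a^4 + 3.344156*a^3 + 9.254487*a^2 + 11.905674*a + 16.194277)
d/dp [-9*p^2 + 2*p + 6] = 2 - 18*p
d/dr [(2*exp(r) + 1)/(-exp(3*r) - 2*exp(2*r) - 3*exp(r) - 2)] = (4*exp(3*r) + 7*exp(2*r) + 4*exp(r) - 1)*exp(r)/(exp(6*r) + 4*exp(5*r) + 10*exp(4*r) + 16*exp(3*r) + 17*exp(2*r) + 12*exp(r) + 4)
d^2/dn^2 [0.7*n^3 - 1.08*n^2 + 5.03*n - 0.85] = 4.2*n - 2.16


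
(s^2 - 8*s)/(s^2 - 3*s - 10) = s*(8 - s)/(-s^2 + 3*s + 10)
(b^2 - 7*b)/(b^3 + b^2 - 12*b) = (b - 7)/(b^2 + b - 12)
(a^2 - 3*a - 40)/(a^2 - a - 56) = (a + 5)/(a + 7)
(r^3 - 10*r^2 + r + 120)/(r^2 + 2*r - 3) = (r^2 - 13*r + 40)/(r - 1)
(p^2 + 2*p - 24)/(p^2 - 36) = (p - 4)/(p - 6)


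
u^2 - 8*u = u*(u - 8)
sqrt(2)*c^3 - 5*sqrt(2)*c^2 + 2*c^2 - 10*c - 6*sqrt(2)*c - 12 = (c - 6)*(c + sqrt(2))*(sqrt(2)*c + sqrt(2))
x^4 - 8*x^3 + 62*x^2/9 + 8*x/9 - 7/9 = (x - 7)*(x - 1)*(x - 1/3)*(x + 1/3)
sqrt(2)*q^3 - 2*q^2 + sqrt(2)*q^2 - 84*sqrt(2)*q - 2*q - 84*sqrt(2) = (q - 7*sqrt(2))*(q + 6*sqrt(2))*(sqrt(2)*q + sqrt(2))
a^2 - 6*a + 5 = (a - 5)*(a - 1)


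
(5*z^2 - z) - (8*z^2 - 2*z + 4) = -3*z^2 + z - 4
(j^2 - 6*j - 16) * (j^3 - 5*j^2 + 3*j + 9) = j^5 - 11*j^4 + 17*j^3 + 71*j^2 - 102*j - 144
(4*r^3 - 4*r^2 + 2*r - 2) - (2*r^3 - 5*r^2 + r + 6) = 2*r^3 + r^2 + r - 8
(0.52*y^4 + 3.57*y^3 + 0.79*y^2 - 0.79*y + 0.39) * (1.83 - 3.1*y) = -1.612*y^5 - 10.1154*y^4 + 4.0841*y^3 + 3.8947*y^2 - 2.6547*y + 0.7137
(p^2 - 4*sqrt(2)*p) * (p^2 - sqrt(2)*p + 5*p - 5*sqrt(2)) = p^4 - 5*sqrt(2)*p^3 + 5*p^3 - 25*sqrt(2)*p^2 + 8*p^2 + 40*p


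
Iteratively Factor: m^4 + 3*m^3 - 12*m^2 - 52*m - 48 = (m - 4)*(m^3 + 7*m^2 + 16*m + 12) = (m - 4)*(m + 3)*(m^2 + 4*m + 4) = (m - 4)*(m + 2)*(m + 3)*(m + 2)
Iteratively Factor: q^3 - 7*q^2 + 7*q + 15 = (q - 5)*(q^2 - 2*q - 3) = (q - 5)*(q + 1)*(q - 3)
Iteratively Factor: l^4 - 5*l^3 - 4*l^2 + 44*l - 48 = (l + 3)*(l^3 - 8*l^2 + 20*l - 16) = (l - 2)*(l + 3)*(l^2 - 6*l + 8) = (l - 4)*(l - 2)*(l + 3)*(l - 2)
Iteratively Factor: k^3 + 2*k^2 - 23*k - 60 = (k + 4)*(k^2 - 2*k - 15) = (k - 5)*(k + 4)*(k + 3)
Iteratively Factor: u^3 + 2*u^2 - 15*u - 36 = (u + 3)*(u^2 - u - 12) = (u + 3)^2*(u - 4)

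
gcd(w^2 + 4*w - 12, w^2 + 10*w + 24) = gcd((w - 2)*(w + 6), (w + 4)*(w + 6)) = w + 6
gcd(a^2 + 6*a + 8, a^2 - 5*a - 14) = a + 2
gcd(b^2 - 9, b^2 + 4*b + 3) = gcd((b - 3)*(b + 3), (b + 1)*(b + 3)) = b + 3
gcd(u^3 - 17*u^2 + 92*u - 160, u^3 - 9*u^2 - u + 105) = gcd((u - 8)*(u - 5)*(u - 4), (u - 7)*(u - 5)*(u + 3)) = u - 5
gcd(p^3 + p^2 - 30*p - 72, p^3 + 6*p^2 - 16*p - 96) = p + 4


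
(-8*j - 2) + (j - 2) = -7*j - 4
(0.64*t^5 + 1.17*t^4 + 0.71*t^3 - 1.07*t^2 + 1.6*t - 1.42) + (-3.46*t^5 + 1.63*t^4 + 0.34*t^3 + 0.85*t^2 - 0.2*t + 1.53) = -2.82*t^5 + 2.8*t^4 + 1.05*t^3 - 0.22*t^2 + 1.4*t + 0.11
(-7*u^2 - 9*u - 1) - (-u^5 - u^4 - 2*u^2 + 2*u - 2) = u^5 + u^4 - 5*u^2 - 11*u + 1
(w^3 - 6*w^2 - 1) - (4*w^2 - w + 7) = w^3 - 10*w^2 + w - 8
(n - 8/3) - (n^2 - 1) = -n^2 + n - 5/3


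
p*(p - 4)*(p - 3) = p^3 - 7*p^2 + 12*p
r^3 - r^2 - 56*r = r*(r - 8)*(r + 7)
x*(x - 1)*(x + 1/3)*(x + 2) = x^4 + 4*x^3/3 - 5*x^2/3 - 2*x/3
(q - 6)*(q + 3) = q^2 - 3*q - 18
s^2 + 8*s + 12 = (s + 2)*(s + 6)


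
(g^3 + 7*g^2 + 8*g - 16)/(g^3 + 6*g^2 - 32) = (g - 1)/(g - 2)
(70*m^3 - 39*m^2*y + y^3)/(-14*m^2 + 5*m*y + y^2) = -5*m + y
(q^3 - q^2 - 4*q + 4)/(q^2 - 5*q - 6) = (-q^3 + q^2 + 4*q - 4)/(-q^2 + 5*q + 6)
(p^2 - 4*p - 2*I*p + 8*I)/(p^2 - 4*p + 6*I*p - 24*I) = (p - 2*I)/(p + 6*I)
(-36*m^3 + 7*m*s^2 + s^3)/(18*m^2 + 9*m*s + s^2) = -2*m + s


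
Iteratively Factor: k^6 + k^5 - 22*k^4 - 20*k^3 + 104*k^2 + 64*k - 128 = (k - 1)*(k^5 + 2*k^4 - 20*k^3 - 40*k^2 + 64*k + 128) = (k - 1)*(k + 4)*(k^4 - 2*k^3 - 12*k^2 + 8*k + 32) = (k - 4)*(k - 1)*(k + 4)*(k^3 + 2*k^2 - 4*k - 8) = (k - 4)*(k - 2)*(k - 1)*(k + 4)*(k^2 + 4*k + 4) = (k - 4)*(k - 2)*(k - 1)*(k + 2)*(k + 4)*(k + 2)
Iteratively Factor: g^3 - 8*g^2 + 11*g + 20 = (g - 5)*(g^2 - 3*g - 4) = (g - 5)*(g + 1)*(g - 4)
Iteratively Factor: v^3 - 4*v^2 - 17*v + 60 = (v + 4)*(v^2 - 8*v + 15) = (v - 3)*(v + 4)*(v - 5)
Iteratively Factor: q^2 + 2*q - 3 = (q + 3)*(q - 1)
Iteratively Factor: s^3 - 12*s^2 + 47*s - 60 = (s - 5)*(s^2 - 7*s + 12) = (s - 5)*(s - 4)*(s - 3)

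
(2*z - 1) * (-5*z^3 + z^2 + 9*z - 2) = -10*z^4 + 7*z^3 + 17*z^2 - 13*z + 2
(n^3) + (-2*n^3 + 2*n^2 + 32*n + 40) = -n^3 + 2*n^2 + 32*n + 40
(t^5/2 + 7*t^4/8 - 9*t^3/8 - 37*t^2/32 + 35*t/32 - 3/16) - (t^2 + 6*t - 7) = t^5/2 + 7*t^4/8 - 9*t^3/8 - 69*t^2/32 - 157*t/32 + 109/16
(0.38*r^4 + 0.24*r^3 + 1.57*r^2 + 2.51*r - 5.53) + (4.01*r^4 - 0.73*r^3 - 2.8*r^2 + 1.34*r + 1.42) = 4.39*r^4 - 0.49*r^3 - 1.23*r^2 + 3.85*r - 4.11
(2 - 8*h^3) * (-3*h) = 24*h^4 - 6*h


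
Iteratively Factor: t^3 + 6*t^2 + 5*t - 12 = (t + 4)*(t^2 + 2*t - 3) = (t - 1)*(t + 4)*(t + 3)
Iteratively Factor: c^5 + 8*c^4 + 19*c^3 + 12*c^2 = (c + 3)*(c^4 + 5*c^3 + 4*c^2) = c*(c + 3)*(c^3 + 5*c^2 + 4*c) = c*(c + 1)*(c + 3)*(c^2 + 4*c) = c^2*(c + 1)*(c + 3)*(c + 4)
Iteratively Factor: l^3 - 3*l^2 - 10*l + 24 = (l + 3)*(l^2 - 6*l + 8) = (l - 2)*(l + 3)*(l - 4)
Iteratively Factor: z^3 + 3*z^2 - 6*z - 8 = (z + 4)*(z^2 - z - 2) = (z - 2)*(z + 4)*(z + 1)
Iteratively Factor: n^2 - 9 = (n + 3)*(n - 3)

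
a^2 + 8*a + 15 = (a + 3)*(a + 5)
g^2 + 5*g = g*(g + 5)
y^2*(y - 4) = y^3 - 4*y^2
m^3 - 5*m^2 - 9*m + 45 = (m - 5)*(m - 3)*(m + 3)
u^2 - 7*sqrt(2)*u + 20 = (u - 5*sqrt(2))*(u - 2*sqrt(2))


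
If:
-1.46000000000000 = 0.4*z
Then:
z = -3.65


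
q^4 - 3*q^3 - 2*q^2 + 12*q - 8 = (q - 2)^2*(q - 1)*(q + 2)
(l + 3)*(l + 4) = l^2 + 7*l + 12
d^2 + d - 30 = (d - 5)*(d + 6)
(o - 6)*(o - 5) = o^2 - 11*o + 30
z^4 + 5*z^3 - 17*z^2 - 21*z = z*(z - 3)*(z + 1)*(z + 7)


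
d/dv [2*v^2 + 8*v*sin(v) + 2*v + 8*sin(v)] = 8*v*cos(v) + 4*v + 8*sqrt(2)*sin(v + pi/4) + 2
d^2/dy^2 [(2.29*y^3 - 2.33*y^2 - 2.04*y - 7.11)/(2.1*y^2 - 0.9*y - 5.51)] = (-2.8421709430404e-14*y^5 + 1.4210854715202e-14*y^4 + 29.90478*y^3 - 281.75652*y^2 + 356.146134*y - 297.303166)/(9.261*y^6 - 11.907*y^5 - 67.7943*y^4 + 61.7544*y^3 + 177.87933*y^2 - 81.97227*y - 167.284151)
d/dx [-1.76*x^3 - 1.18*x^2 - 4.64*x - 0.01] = -5.28*x^2 - 2.36*x - 4.64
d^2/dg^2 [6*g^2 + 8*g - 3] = 12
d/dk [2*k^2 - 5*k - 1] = 4*k - 5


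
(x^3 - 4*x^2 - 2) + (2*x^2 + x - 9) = x^3 - 2*x^2 + x - 11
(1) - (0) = 1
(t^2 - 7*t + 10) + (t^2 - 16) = 2*t^2 - 7*t - 6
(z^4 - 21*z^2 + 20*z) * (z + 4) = z^5 + 4*z^4 - 21*z^3 - 64*z^2 + 80*z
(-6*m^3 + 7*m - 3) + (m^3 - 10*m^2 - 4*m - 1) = -5*m^3 - 10*m^2 + 3*m - 4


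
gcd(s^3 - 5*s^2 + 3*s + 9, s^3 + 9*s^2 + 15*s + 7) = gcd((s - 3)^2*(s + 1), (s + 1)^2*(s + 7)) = s + 1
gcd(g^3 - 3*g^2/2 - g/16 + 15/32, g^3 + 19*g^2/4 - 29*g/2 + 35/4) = g - 5/4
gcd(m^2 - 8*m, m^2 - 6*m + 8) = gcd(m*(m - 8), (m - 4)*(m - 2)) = 1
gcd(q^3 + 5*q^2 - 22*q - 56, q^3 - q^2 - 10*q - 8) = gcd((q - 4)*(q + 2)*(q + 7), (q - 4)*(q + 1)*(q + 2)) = q^2 - 2*q - 8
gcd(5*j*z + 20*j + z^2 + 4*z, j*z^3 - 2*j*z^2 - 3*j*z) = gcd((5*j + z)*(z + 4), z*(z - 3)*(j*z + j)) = 1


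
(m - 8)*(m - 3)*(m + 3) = m^3 - 8*m^2 - 9*m + 72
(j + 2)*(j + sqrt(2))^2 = j^3 + 2*j^2 + 2*sqrt(2)*j^2 + 2*j + 4*sqrt(2)*j + 4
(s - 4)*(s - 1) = s^2 - 5*s + 4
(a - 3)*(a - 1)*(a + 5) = a^3 + a^2 - 17*a + 15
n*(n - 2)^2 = n^3 - 4*n^2 + 4*n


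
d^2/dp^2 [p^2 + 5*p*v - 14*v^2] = 2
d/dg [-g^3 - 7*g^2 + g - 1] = -3*g^2 - 14*g + 1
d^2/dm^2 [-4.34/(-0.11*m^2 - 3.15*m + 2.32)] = (-0.105028*m^2 - 3.00762*m + 4.34*(0.22*m + 3.15)*(0.44*m + 6.3) + 2.215136)/(0.11*m^2 + 3.15*m - 2.32)^3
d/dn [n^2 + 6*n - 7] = 2*n + 6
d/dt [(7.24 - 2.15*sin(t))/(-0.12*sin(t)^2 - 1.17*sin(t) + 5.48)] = (-0.258*sin(t)^2 + 1.7376*sin(t) - 3.3112)*cos(t)/(0.0144*sin(t)^4 + 0.2808*sin(t)^3 + 0.0536999999999996*sin(t)^2 - 12.8232*sin(t) + 30.0304)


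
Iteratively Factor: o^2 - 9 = (o - 3)*(o + 3)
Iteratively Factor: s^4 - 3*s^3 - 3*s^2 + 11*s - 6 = (s + 2)*(s^3 - 5*s^2 + 7*s - 3) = (s - 1)*(s + 2)*(s^2 - 4*s + 3) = (s - 3)*(s - 1)*(s + 2)*(s - 1)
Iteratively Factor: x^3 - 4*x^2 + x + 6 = (x + 1)*(x^2 - 5*x + 6) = (x - 2)*(x + 1)*(x - 3)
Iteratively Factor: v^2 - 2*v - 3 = (v - 3)*(v + 1)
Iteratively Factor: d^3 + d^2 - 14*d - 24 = (d + 3)*(d^2 - 2*d - 8) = (d - 4)*(d + 3)*(d + 2)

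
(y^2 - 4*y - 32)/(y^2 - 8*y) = (y + 4)/y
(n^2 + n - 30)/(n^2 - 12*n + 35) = (n + 6)/(n - 7)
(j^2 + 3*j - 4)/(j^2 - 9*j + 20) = (j^2 + 3*j - 4)/(j^2 - 9*j + 20)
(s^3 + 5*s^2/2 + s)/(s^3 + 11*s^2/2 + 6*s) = (2*s^2 + 5*s + 2)/(2*s^2 + 11*s + 12)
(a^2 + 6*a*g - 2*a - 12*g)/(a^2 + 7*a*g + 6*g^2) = (a - 2)/(a + g)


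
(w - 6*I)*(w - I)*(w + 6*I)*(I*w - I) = I*w^4 + w^3 - I*w^3 - w^2 + 36*I*w^2 + 36*w - 36*I*w - 36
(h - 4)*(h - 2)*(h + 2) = h^3 - 4*h^2 - 4*h + 16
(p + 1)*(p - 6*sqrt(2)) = p^2 - 6*sqrt(2)*p + p - 6*sqrt(2)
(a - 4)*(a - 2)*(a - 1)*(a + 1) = a^4 - 6*a^3 + 7*a^2 + 6*a - 8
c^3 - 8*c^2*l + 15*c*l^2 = c*(c - 5*l)*(c - 3*l)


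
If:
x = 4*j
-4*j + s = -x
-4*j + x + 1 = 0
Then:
No Solution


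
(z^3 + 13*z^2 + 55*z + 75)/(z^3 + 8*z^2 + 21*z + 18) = (z^2 + 10*z + 25)/(z^2 + 5*z + 6)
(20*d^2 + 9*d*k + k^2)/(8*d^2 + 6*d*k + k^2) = (5*d + k)/(2*d + k)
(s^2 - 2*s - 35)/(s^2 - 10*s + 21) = (s + 5)/(s - 3)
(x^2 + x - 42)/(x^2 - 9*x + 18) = (x + 7)/(x - 3)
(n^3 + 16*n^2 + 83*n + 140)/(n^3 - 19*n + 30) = (n^2 + 11*n + 28)/(n^2 - 5*n + 6)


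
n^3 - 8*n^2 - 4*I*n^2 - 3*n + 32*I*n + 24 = (n - 8)*(n - 3*I)*(n - I)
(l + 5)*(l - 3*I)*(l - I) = l^3 + 5*l^2 - 4*I*l^2 - 3*l - 20*I*l - 15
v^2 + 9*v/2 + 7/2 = (v + 1)*(v + 7/2)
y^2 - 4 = (y - 2)*(y + 2)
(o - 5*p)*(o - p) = o^2 - 6*o*p + 5*p^2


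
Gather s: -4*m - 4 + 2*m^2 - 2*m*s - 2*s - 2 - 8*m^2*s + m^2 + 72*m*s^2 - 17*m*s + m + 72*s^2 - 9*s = 3*m^2 - 3*m + s^2*(72*m + 72) + s*(-8*m^2 - 19*m - 11) - 6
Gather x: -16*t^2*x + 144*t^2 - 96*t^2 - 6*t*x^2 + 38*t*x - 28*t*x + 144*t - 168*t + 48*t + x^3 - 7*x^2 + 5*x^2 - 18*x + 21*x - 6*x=48*t^2 + 24*t + x^3 + x^2*(-6*t - 2) + x*(-16*t^2 + 10*t - 3)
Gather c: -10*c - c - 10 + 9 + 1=-11*c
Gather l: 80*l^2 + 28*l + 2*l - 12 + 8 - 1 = 80*l^2 + 30*l - 5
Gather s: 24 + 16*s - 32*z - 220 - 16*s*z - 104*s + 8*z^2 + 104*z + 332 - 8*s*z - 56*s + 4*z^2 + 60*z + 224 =s*(-24*z - 144) + 12*z^2 + 132*z + 360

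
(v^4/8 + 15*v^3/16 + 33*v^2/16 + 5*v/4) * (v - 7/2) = v^5/8 + v^4/2 - 39*v^3/32 - 191*v^2/32 - 35*v/8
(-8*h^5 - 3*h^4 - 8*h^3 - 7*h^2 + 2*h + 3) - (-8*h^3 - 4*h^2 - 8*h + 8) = -8*h^5 - 3*h^4 - 3*h^2 + 10*h - 5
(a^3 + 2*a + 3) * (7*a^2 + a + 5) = 7*a^5 + a^4 + 19*a^3 + 23*a^2 + 13*a + 15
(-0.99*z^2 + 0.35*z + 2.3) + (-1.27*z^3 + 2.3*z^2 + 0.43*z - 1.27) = -1.27*z^3 + 1.31*z^2 + 0.78*z + 1.03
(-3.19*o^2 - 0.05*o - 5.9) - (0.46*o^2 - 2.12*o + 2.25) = -3.65*o^2 + 2.07*o - 8.15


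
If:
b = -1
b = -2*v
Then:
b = -1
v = 1/2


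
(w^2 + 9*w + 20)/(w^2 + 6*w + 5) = (w + 4)/(w + 1)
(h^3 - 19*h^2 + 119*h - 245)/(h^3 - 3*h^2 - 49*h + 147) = (h^2 - 12*h + 35)/(h^2 + 4*h - 21)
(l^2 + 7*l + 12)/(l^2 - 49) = (l^2 + 7*l + 12)/(l^2 - 49)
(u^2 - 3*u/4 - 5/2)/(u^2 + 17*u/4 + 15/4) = (u - 2)/(u + 3)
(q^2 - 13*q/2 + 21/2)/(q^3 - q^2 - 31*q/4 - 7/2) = 2*(q - 3)/(2*q^2 + 5*q + 2)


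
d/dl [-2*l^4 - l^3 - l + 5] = -8*l^3 - 3*l^2 - 1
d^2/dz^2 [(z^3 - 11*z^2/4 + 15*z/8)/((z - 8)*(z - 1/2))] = 4*(187*z^3 - 276*z^2 + 102*z + 79)/(8*z^6 - 204*z^5 + 1830*z^4 - 6545*z^3 + 7320*z^2 - 3264*z + 512)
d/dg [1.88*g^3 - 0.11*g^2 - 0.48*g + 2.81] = 5.64*g^2 - 0.22*g - 0.48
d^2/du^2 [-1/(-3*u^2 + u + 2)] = 2*(9*u^2 - 3*u - (6*u - 1)^2 - 6)/(-3*u^2 + u + 2)^3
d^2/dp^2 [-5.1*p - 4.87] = 0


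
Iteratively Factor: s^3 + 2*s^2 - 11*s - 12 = (s - 3)*(s^2 + 5*s + 4) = (s - 3)*(s + 4)*(s + 1)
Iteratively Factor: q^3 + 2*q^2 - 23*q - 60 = (q + 3)*(q^2 - q - 20) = (q - 5)*(q + 3)*(q + 4)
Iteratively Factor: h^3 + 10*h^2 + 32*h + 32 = (h + 4)*(h^2 + 6*h + 8) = (h + 4)^2*(h + 2)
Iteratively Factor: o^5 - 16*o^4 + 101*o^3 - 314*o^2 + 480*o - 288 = (o - 4)*(o^4 - 12*o^3 + 53*o^2 - 102*o + 72) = (o - 4)*(o - 3)*(o^3 - 9*o^2 + 26*o - 24) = (o - 4)*(o - 3)^2*(o^2 - 6*o + 8) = (o - 4)*(o - 3)^2*(o - 2)*(o - 4)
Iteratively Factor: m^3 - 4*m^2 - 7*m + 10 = (m - 1)*(m^2 - 3*m - 10) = (m - 5)*(m - 1)*(m + 2)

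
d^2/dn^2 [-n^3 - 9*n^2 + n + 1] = -6*n - 18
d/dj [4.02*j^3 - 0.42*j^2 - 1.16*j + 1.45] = 12.06*j^2 - 0.84*j - 1.16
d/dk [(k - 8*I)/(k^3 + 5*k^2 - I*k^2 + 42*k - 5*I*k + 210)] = (-2*k^3 + k^2*(-5 + 25*I) + k*(16 + 80*I) + 250 + 336*I)/(k^6 + k^5*(10 - 2*I) + k^4*(108 - 20*I) + k^3*(830 - 134*I) + k^2*(3839 - 840*I) + k*(17640 - 2100*I) + 44100)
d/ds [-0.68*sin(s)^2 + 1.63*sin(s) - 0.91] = (1.63 - 1.36*sin(s))*cos(s)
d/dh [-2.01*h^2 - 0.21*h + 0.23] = -4.02*h - 0.21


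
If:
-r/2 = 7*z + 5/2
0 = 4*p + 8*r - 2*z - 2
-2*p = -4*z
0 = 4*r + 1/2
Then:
No Solution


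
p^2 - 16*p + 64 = (p - 8)^2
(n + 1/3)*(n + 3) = n^2 + 10*n/3 + 1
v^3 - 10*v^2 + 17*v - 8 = (v - 8)*(v - 1)^2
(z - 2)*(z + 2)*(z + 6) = z^3 + 6*z^2 - 4*z - 24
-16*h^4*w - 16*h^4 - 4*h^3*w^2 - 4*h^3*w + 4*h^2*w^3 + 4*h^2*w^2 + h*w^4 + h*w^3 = (-2*h + w)*(2*h + w)*(4*h + w)*(h*w + h)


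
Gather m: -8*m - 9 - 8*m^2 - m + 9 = -8*m^2 - 9*m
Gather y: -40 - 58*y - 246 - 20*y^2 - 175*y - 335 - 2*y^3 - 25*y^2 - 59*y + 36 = -2*y^3 - 45*y^2 - 292*y - 585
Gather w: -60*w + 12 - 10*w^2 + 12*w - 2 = -10*w^2 - 48*w + 10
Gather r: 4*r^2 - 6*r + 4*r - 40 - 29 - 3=4*r^2 - 2*r - 72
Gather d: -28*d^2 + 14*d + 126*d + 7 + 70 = -28*d^2 + 140*d + 77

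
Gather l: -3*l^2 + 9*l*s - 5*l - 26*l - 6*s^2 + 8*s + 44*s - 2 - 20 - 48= -3*l^2 + l*(9*s - 31) - 6*s^2 + 52*s - 70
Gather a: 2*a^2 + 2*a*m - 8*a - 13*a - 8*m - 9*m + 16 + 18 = 2*a^2 + a*(2*m - 21) - 17*m + 34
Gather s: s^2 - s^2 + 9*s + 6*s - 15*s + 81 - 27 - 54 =0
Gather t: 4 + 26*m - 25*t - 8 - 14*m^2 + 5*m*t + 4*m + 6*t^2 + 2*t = -14*m^2 + 30*m + 6*t^2 + t*(5*m - 23) - 4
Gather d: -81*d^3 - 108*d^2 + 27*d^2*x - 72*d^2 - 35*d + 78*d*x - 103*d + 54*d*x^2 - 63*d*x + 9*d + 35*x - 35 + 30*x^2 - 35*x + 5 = -81*d^3 + d^2*(27*x - 180) + d*(54*x^2 + 15*x - 129) + 30*x^2 - 30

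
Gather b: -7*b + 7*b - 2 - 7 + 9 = 0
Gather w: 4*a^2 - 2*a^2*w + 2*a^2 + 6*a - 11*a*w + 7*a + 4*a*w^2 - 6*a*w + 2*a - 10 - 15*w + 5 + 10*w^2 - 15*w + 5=6*a^2 + 15*a + w^2*(4*a + 10) + w*(-2*a^2 - 17*a - 30)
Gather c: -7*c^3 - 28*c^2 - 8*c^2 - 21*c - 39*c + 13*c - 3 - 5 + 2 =-7*c^3 - 36*c^2 - 47*c - 6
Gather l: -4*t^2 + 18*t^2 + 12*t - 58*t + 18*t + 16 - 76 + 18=14*t^2 - 28*t - 42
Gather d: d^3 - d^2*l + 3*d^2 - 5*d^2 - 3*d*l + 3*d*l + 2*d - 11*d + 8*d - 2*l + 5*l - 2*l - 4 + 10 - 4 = d^3 + d^2*(-l - 2) - d + l + 2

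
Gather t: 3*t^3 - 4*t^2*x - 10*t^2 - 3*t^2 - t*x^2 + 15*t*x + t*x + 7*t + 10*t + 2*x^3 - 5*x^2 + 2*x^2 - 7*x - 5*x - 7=3*t^3 + t^2*(-4*x - 13) + t*(-x^2 + 16*x + 17) + 2*x^3 - 3*x^2 - 12*x - 7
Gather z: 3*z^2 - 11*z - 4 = 3*z^2 - 11*z - 4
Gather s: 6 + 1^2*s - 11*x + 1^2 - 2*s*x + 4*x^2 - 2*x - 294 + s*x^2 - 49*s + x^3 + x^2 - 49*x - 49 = s*(x^2 - 2*x - 48) + x^3 + 5*x^2 - 62*x - 336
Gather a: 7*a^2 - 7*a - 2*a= 7*a^2 - 9*a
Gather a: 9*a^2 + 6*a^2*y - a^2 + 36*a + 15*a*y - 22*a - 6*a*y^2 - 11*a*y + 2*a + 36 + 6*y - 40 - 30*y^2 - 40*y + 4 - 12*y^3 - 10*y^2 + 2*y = a^2*(6*y + 8) + a*(-6*y^2 + 4*y + 16) - 12*y^3 - 40*y^2 - 32*y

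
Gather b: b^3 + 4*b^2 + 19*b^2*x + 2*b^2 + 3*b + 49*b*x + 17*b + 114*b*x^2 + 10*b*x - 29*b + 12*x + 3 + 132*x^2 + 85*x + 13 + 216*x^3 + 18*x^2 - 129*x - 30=b^3 + b^2*(19*x + 6) + b*(114*x^2 + 59*x - 9) + 216*x^3 + 150*x^2 - 32*x - 14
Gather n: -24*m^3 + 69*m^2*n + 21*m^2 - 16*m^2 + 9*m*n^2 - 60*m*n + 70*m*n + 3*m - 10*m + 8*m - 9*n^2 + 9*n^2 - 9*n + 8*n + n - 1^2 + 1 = -24*m^3 + 5*m^2 + 9*m*n^2 + m + n*(69*m^2 + 10*m)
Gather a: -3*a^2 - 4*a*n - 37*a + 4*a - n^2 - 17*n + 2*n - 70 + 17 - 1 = -3*a^2 + a*(-4*n - 33) - n^2 - 15*n - 54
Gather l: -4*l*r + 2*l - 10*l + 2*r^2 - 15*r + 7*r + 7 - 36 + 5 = l*(-4*r - 8) + 2*r^2 - 8*r - 24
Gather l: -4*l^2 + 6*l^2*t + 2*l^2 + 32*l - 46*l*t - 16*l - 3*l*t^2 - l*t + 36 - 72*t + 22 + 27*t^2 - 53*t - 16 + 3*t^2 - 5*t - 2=l^2*(6*t - 2) + l*(-3*t^2 - 47*t + 16) + 30*t^2 - 130*t + 40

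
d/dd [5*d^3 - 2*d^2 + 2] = d*(15*d - 4)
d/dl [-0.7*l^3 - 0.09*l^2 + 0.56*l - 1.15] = -2.1*l^2 - 0.18*l + 0.56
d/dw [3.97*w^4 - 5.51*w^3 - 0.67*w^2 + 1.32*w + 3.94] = 15.88*w^3 - 16.53*w^2 - 1.34*w + 1.32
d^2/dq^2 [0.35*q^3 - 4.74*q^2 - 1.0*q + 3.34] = 2.1*q - 9.48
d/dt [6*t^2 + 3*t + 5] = 12*t + 3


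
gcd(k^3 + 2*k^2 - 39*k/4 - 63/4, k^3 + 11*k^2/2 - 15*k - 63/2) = k^2 - 3*k/2 - 9/2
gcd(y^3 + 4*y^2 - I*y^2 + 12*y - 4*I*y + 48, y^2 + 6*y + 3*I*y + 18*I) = y + 3*I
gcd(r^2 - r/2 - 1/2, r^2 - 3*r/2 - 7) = 1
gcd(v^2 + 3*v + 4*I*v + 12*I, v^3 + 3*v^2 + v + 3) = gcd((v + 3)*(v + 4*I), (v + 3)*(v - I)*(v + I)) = v + 3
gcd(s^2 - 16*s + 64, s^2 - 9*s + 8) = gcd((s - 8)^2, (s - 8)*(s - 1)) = s - 8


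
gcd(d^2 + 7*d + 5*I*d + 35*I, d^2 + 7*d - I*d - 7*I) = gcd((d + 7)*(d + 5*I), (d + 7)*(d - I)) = d + 7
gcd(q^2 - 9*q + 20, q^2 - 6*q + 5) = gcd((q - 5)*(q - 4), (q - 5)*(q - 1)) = q - 5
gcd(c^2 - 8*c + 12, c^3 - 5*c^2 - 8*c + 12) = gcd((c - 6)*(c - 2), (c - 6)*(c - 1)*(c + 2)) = c - 6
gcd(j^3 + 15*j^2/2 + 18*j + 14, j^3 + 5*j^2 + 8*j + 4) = j^2 + 4*j + 4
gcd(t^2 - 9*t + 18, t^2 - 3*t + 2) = 1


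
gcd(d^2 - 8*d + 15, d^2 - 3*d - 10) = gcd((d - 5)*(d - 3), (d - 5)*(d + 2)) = d - 5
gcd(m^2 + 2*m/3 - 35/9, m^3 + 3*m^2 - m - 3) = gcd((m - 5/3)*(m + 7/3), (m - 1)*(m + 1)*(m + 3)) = 1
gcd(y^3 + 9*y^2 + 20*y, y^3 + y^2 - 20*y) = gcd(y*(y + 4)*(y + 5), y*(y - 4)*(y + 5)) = y^2 + 5*y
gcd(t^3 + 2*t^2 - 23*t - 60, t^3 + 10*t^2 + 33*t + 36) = t^2 + 7*t + 12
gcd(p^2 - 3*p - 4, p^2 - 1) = p + 1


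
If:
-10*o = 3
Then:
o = -3/10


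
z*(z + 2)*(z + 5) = z^3 + 7*z^2 + 10*z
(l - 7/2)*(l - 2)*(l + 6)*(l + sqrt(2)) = l^4 + l^3/2 + sqrt(2)*l^3 - 26*l^2 + sqrt(2)*l^2/2 - 26*sqrt(2)*l + 42*l + 42*sqrt(2)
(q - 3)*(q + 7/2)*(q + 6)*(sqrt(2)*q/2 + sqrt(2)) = sqrt(2)*q^4/2 + 17*sqrt(2)*q^3/4 + 11*sqrt(2)*q^2/4 - 39*sqrt(2)*q - 63*sqrt(2)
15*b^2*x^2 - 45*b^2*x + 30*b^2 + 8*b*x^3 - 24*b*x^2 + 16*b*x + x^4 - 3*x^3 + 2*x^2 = (3*b + x)*(5*b + x)*(x - 2)*(x - 1)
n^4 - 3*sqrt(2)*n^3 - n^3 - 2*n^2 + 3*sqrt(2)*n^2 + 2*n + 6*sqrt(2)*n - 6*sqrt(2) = (n - 1)*(n - 3*sqrt(2))*(n - sqrt(2))*(n + sqrt(2))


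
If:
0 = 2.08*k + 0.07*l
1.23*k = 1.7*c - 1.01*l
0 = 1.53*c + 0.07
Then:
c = -0.05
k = 0.00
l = -0.08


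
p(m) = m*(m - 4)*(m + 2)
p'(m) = m*(m - 4) + m*(m + 2) + (m - 4)*(m + 2) = 3*m^2 - 4*m - 8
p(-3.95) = -61.23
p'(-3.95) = 54.61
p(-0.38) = 2.70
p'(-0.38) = -6.05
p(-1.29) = 4.85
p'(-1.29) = 2.15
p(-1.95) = 0.58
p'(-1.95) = 11.21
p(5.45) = 58.87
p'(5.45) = 59.31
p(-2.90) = -18.01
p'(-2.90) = 28.83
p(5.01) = 35.47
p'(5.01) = 47.26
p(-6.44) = -298.52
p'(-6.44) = 142.18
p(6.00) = 96.00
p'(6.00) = 76.00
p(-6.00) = -240.00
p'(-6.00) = 124.00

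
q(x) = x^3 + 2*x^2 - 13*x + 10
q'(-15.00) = 602.00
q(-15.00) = -2720.00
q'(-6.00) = 71.00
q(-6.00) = -56.00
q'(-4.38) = 27.03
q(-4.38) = 21.28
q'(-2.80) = -0.68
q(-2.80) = 40.13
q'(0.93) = -6.69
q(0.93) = 0.44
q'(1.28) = -2.96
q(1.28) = -1.27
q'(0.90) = -6.97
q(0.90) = 0.65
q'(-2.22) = -7.09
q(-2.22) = 37.78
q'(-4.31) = 25.49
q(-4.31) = 23.12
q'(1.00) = -6.00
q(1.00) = 0.00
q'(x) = 3*x^2 + 4*x - 13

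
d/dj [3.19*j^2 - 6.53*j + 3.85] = 6.38*j - 6.53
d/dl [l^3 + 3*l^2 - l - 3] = 3*l^2 + 6*l - 1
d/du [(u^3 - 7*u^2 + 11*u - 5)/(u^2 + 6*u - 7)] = (u^2 + 14*u - 47)/(u^2 + 14*u + 49)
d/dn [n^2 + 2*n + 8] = 2*n + 2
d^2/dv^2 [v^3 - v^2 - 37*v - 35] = 6*v - 2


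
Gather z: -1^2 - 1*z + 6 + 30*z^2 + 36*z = 30*z^2 + 35*z + 5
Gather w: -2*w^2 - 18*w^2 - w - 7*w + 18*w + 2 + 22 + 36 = -20*w^2 + 10*w + 60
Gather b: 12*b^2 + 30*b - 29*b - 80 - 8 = 12*b^2 + b - 88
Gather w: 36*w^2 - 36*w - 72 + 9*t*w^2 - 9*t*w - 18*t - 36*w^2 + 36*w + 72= 9*t*w^2 - 9*t*w - 18*t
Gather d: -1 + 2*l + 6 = 2*l + 5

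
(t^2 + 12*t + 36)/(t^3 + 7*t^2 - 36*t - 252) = (t + 6)/(t^2 + t - 42)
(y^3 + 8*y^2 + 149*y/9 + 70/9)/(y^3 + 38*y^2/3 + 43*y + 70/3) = (y + 7/3)/(y + 7)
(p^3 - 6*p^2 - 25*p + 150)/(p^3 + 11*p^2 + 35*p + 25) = (p^2 - 11*p + 30)/(p^2 + 6*p + 5)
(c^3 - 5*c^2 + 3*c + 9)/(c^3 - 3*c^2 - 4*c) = (c^2 - 6*c + 9)/(c*(c - 4))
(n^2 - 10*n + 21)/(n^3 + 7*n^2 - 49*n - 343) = (n - 3)/(n^2 + 14*n + 49)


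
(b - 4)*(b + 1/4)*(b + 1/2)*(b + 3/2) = b^4 - 7*b^3/4 - 31*b^2/4 - 77*b/16 - 3/4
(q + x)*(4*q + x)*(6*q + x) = 24*q^3 + 34*q^2*x + 11*q*x^2 + x^3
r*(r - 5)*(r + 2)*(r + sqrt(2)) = r^4 - 3*r^3 + sqrt(2)*r^3 - 10*r^2 - 3*sqrt(2)*r^2 - 10*sqrt(2)*r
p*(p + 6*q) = p^2 + 6*p*q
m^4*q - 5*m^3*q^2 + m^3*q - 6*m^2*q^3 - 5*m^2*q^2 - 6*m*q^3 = m*(m - 6*q)*(m + q)*(m*q + q)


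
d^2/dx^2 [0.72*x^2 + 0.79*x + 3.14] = 1.44000000000000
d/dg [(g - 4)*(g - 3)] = 2*g - 7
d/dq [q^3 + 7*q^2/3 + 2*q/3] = 3*q^2 + 14*q/3 + 2/3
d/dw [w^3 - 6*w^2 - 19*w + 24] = 3*w^2 - 12*w - 19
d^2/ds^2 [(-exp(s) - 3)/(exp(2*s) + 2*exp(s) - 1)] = (-exp(4*s) - 10*exp(3*s) - 24*exp(2*s) - 26*exp(s) - 7)*exp(s)/(exp(6*s) + 6*exp(5*s) + 9*exp(4*s) - 4*exp(3*s) - 9*exp(2*s) + 6*exp(s) - 1)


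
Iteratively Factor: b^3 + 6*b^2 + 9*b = (b + 3)*(b^2 + 3*b) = (b + 3)^2*(b)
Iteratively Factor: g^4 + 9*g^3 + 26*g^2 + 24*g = (g + 4)*(g^3 + 5*g^2 + 6*g) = (g + 2)*(g + 4)*(g^2 + 3*g) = g*(g + 2)*(g + 4)*(g + 3)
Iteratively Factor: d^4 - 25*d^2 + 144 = (d - 4)*(d^3 + 4*d^2 - 9*d - 36) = (d - 4)*(d - 3)*(d^2 + 7*d + 12) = (d - 4)*(d - 3)*(d + 4)*(d + 3)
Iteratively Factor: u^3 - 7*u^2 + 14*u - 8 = (u - 4)*(u^2 - 3*u + 2) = (u - 4)*(u - 1)*(u - 2)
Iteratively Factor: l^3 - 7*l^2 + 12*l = (l - 3)*(l^2 - 4*l) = (l - 4)*(l - 3)*(l)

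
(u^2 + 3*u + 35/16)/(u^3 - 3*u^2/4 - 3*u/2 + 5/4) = (u + 7/4)/(u^2 - 2*u + 1)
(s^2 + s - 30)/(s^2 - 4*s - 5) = (s + 6)/(s + 1)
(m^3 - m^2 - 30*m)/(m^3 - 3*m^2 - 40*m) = (m - 6)/(m - 8)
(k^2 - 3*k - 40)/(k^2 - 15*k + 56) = (k + 5)/(k - 7)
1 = 1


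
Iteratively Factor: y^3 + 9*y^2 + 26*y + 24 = (y + 2)*(y^2 + 7*y + 12) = (y + 2)*(y + 4)*(y + 3)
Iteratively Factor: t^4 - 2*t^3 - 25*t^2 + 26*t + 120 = (t - 3)*(t^3 + t^2 - 22*t - 40) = (t - 3)*(t + 2)*(t^2 - t - 20) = (t - 5)*(t - 3)*(t + 2)*(t + 4)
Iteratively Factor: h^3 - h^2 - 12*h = (h)*(h^2 - h - 12) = h*(h - 4)*(h + 3)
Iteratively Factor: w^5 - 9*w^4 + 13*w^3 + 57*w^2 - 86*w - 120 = (w - 4)*(w^4 - 5*w^3 - 7*w^2 + 29*w + 30) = (w - 5)*(w - 4)*(w^3 - 7*w - 6) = (w - 5)*(w - 4)*(w - 3)*(w^2 + 3*w + 2) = (w - 5)*(w - 4)*(w - 3)*(w + 2)*(w + 1)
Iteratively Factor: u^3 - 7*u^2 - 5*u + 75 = (u - 5)*(u^2 - 2*u - 15) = (u - 5)^2*(u + 3)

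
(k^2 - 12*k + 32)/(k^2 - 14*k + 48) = (k - 4)/(k - 6)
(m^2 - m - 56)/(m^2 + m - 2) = (m^2 - m - 56)/(m^2 + m - 2)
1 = 1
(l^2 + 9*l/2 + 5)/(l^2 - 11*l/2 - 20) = (l + 2)/(l - 8)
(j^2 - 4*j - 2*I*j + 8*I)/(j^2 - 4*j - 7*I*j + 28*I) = (j - 2*I)/(j - 7*I)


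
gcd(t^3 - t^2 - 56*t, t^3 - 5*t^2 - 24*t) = t^2 - 8*t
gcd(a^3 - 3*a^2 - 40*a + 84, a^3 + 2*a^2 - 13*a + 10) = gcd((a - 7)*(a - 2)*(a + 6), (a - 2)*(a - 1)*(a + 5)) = a - 2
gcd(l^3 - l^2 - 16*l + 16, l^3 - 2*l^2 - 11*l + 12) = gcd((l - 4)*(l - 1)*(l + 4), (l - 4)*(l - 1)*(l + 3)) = l^2 - 5*l + 4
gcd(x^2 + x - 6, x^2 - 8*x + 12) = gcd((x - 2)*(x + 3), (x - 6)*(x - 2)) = x - 2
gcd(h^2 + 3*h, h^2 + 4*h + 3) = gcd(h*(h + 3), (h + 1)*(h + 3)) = h + 3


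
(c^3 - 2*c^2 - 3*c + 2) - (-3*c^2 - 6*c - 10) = c^3 + c^2 + 3*c + 12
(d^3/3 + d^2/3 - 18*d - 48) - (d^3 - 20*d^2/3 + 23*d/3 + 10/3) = -2*d^3/3 + 7*d^2 - 77*d/3 - 154/3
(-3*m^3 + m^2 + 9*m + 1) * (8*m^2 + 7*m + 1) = -24*m^5 - 13*m^4 + 76*m^3 + 72*m^2 + 16*m + 1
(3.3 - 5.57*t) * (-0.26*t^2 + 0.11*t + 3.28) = 1.4482*t^3 - 1.4707*t^2 - 17.9066*t + 10.824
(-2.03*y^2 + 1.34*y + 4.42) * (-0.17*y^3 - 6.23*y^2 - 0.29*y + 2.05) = 0.3451*y^5 + 12.4191*y^4 - 8.5109*y^3 - 32.0867*y^2 + 1.4652*y + 9.061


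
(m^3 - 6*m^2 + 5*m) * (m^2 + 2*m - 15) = m^5 - 4*m^4 - 22*m^3 + 100*m^2 - 75*m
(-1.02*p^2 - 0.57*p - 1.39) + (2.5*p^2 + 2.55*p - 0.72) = 1.48*p^2 + 1.98*p - 2.11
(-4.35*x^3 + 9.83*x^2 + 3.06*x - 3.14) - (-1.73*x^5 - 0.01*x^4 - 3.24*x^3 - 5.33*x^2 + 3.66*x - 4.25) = 1.73*x^5 + 0.01*x^4 - 1.11*x^3 + 15.16*x^2 - 0.6*x + 1.11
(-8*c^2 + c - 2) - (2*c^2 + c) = -10*c^2 - 2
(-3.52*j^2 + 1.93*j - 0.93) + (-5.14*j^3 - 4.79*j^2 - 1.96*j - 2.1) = -5.14*j^3 - 8.31*j^2 - 0.03*j - 3.03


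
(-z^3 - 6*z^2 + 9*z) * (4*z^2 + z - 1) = -4*z^5 - 25*z^4 + 31*z^3 + 15*z^2 - 9*z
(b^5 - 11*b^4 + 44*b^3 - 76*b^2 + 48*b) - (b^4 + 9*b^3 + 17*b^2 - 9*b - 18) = b^5 - 12*b^4 + 35*b^3 - 93*b^2 + 57*b + 18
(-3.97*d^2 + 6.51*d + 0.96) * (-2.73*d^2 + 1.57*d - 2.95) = 10.8381*d^4 - 24.0052*d^3 + 19.3114*d^2 - 17.6973*d - 2.832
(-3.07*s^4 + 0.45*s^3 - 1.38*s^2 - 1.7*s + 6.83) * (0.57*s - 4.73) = -1.7499*s^5 + 14.7776*s^4 - 2.9151*s^3 + 5.5584*s^2 + 11.9341*s - 32.3059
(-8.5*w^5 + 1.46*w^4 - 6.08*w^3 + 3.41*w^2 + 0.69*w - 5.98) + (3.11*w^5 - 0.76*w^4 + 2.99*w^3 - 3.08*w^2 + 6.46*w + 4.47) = -5.39*w^5 + 0.7*w^4 - 3.09*w^3 + 0.33*w^2 + 7.15*w - 1.51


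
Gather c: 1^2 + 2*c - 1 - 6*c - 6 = -4*c - 6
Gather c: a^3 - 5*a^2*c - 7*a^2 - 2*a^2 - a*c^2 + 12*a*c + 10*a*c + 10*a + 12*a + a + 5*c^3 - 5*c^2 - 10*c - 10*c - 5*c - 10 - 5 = a^3 - 9*a^2 + 23*a + 5*c^3 + c^2*(-a - 5) + c*(-5*a^2 + 22*a - 25) - 15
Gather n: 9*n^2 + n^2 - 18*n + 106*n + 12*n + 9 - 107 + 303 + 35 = 10*n^2 + 100*n + 240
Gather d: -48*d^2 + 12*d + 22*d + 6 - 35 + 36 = -48*d^2 + 34*d + 7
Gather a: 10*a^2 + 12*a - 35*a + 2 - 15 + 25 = 10*a^2 - 23*a + 12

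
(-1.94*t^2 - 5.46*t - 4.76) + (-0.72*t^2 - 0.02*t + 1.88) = -2.66*t^2 - 5.48*t - 2.88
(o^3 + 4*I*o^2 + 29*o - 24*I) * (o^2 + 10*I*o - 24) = o^5 + 14*I*o^4 - 35*o^3 + 170*I*o^2 - 456*o + 576*I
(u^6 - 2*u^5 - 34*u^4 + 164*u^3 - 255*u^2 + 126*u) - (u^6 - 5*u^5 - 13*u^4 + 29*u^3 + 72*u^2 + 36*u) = 3*u^5 - 21*u^4 + 135*u^3 - 327*u^2 + 90*u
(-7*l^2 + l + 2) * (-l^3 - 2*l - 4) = 7*l^5 - l^4 + 12*l^3 + 26*l^2 - 8*l - 8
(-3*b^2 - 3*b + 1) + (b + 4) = -3*b^2 - 2*b + 5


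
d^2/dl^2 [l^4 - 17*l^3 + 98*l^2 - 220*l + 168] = 12*l^2 - 102*l + 196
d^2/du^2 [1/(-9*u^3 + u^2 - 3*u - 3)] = 2*((27*u - 1)*(9*u^3 - u^2 + 3*u + 3) - (27*u^2 - 2*u + 3)^2)/(9*u^3 - u^2 + 3*u + 3)^3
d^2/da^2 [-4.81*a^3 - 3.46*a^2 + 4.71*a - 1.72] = -28.86*a - 6.92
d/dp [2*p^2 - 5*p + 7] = 4*p - 5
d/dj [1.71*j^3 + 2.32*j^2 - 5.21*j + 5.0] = 5.13*j^2 + 4.64*j - 5.21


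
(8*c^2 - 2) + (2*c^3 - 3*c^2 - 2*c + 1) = 2*c^3 + 5*c^2 - 2*c - 1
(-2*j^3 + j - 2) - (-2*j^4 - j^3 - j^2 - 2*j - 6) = 2*j^4 - j^3 + j^2 + 3*j + 4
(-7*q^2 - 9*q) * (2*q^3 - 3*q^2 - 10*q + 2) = -14*q^5 + 3*q^4 + 97*q^3 + 76*q^2 - 18*q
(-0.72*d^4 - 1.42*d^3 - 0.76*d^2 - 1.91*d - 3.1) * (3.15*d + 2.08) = -2.268*d^5 - 5.9706*d^4 - 5.3476*d^3 - 7.5973*d^2 - 13.7378*d - 6.448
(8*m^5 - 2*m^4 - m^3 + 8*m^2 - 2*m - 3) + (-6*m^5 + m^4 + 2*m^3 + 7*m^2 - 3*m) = 2*m^5 - m^4 + m^3 + 15*m^2 - 5*m - 3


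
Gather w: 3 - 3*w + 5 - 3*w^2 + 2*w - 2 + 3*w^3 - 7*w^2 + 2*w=3*w^3 - 10*w^2 + w + 6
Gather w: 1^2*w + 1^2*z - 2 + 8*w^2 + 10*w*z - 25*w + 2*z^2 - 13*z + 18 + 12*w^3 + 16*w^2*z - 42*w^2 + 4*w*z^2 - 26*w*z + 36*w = 12*w^3 + w^2*(16*z - 34) + w*(4*z^2 - 16*z + 12) + 2*z^2 - 12*z + 16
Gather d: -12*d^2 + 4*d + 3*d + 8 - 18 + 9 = -12*d^2 + 7*d - 1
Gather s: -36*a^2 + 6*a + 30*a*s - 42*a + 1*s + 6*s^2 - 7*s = -36*a^2 - 36*a + 6*s^2 + s*(30*a - 6)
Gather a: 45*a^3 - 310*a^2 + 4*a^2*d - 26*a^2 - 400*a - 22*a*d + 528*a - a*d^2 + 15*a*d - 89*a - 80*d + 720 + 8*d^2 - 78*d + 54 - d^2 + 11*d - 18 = 45*a^3 + a^2*(4*d - 336) + a*(-d^2 - 7*d + 39) + 7*d^2 - 147*d + 756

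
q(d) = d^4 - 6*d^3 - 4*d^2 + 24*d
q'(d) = 4*d^3 - 18*d^2 - 8*d + 24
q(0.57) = 11.37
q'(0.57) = 14.33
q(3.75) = -84.90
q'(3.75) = -48.19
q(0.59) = 11.66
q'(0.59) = 13.84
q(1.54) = 11.18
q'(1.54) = -16.40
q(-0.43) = -10.55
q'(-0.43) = 23.79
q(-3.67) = 336.04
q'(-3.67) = -386.80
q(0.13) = 3.04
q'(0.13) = 22.66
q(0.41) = 8.78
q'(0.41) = 17.97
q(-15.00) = 69615.00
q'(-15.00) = -17406.00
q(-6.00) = 2304.00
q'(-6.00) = -1440.00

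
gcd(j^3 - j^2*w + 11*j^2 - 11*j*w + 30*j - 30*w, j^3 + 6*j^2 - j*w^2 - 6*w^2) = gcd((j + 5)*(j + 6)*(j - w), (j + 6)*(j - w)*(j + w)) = -j^2 + j*w - 6*j + 6*w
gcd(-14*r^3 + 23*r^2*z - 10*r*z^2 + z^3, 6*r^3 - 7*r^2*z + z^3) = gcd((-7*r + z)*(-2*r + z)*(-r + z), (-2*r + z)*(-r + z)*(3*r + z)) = 2*r^2 - 3*r*z + z^2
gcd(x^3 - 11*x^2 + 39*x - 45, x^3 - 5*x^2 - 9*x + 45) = x^2 - 8*x + 15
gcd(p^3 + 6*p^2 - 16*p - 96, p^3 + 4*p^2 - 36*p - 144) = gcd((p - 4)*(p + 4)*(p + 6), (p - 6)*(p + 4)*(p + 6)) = p^2 + 10*p + 24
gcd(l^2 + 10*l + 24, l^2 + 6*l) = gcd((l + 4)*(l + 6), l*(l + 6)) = l + 6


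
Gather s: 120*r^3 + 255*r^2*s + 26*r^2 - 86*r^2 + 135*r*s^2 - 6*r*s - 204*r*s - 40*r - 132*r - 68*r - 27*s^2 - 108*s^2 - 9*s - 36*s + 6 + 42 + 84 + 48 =120*r^3 - 60*r^2 - 240*r + s^2*(135*r - 135) + s*(255*r^2 - 210*r - 45) + 180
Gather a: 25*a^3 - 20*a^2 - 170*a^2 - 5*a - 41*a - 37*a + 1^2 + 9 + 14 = 25*a^3 - 190*a^2 - 83*a + 24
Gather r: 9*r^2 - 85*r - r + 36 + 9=9*r^2 - 86*r + 45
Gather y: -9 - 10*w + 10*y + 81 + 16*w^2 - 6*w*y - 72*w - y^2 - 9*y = 16*w^2 - 82*w - y^2 + y*(1 - 6*w) + 72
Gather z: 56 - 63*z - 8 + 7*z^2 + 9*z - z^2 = 6*z^2 - 54*z + 48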